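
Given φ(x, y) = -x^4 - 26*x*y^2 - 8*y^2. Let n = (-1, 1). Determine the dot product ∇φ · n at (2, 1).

∂φ/∂x = -4*x^3 - 26*y^2
∂φ/∂y = -52*x*y - 16*y
∇φ at (2, 1) = (-58, -120)
∇φ · n = (-58)(-1) + (-120)(1) = -62

-62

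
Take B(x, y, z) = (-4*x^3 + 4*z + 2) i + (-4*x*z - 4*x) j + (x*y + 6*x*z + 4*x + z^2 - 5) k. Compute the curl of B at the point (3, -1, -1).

(15, 7, 0)

(∇×B)₁ = ∂B₃/∂y − ∂B₂/∂z = 5*x
(∇×B)₂ = ∂B₁/∂z − ∂B₃/∂x = -y - 6*z
(∇×B)₃ = ∂B₂/∂x − ∂B₁/∂y = -4*z - 4
∇×B = (5*x, -y - 6*z, -4*z - 4)
At (3, -1, -1): (15, 7, 0).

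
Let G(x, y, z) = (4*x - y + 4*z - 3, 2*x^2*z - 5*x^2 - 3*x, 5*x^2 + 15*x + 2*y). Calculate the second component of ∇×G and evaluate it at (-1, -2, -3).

(∇×G)_2 = ∂G₁/∂z − ∂G₃/∂x
= 4 − (10*x + 15)
= -10*x - 11
At (-1, -2, -3): -1.

-1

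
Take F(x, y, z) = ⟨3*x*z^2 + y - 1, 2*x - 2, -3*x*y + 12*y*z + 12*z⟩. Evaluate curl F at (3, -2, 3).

(∇×F)₁ = ∂F₃/∂y − ∂F₂/∂z = -3*x + 12*z
(∇×F)₂ = ∂F₁/∂z − ∂F₃/∂x = 6*x*z + 3*y
(∇×F)₃ = ∂F₂/∂x − ∂F₁/∂y = 1
∇×F = (-3*x + 12*z, 6*x*z + 3*y, 1)
At (3, -2, 3): (27, 48, 1).

(27, 48, 1)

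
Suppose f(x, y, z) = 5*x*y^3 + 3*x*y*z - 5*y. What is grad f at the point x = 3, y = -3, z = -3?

∂f/∂x = 5*y^3 + 3*y*z
∂f/∂y = 15*x*y^2 + 3*x*z - 5
∂f/∂z = 3*x*y
∇f = (5*y^3 + 3*y*z, 15*x*y^2 + 3*x*z - 5, 3*x*y)
At (3, -3, -3): (-108, 373, -27).

(-108, 373, -27)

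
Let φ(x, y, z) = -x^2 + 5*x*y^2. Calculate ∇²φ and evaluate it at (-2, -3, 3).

-22

∂²φ/∂x² = -2
∂²φ/∂y² = 10*x
∂²φ/∂z² = 0
∇²φ = 10*x - 2
At (-2, -3, 3): -22.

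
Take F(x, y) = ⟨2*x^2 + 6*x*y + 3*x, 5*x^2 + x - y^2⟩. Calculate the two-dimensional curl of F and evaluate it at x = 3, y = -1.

∂F₂/∂x = 10*x + 1
∂F₁/∂y = 6*x
Scalar curl = 4*x + 1
At (3, -1): 13.

13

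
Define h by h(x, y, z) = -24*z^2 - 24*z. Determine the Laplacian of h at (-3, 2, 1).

-48

∂²h/∂x² = 0
∂²h/∂y² = 0
∂²h/∂z² = -48
∇²h = -48
At (-3, 2, 1): -48.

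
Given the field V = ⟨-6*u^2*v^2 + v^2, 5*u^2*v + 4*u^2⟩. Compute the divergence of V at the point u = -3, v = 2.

189

∂V₁/∂u = -12*u*v^2
∂V₂/∂v = 5*u^2
∇·V = 5*u^2 - 12*u*v^2
At (-3, 2): 189.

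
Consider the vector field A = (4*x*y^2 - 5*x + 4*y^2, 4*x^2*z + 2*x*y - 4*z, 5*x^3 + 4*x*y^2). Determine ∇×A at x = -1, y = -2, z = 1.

(∇×A)₁ = ∂A₃/∂y − ∂A₂/∂z = -4*x^2 + 8*x*y + 4
(∇×A)₂ = ∂A₁/∂z − ∂A₃/∂x = -15*x^2 - 4*y^2
(∇×A)₃ = ∂A₂/∂x − ∂A₁/∂y = -8*x*y + 8*x*z - 6*y
∇×A = (-4*x^2 + 8*x*y + 4, -15*x^2 - 4*y^2, -8*x*y + 8*x*z - 6*y)
At (-1, -2, 1): (16, -31, -12).

(16, -31, -12)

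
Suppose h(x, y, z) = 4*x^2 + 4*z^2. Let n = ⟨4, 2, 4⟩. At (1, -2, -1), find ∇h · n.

0

∂h/∂x = 8*x
∂h/∂y = 0
∂h/∂z = 8*z
∇h at (1, -2, -1) = (8, 0, -8)
∇h · n = (8)(4) + (0)(2) + (-8)(4) = 0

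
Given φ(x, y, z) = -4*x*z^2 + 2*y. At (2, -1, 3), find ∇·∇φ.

∂²φ/∂x² = 0
∂²φ/∂y² = 0
∂²φ/∂z² = -8*x
∇²φ = -8*x
At (2, -1, 3): -16.

-16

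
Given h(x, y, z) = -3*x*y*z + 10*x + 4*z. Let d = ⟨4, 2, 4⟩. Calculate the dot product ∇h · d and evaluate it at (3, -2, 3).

146

∂h/∂x = -3*y*z + 10
∂h/∂y = -3*x*z
∂h/∂z = -3*x*y + 4
∇h at (3, -2, 3) = (28, -27, 22)
∇h · d = (28)(4) + (-27)(2) + (22)(4) = 146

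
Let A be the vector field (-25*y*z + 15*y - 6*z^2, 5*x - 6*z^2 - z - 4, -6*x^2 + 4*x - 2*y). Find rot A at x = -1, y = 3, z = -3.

(-37, -55, -85)

(∇×A)₁ = ∂A₃/∂y − ∂A₂/∂z = 12*z - 1
(∇×A)₂ = ∂A₁/∂z − ∂A₃/∂x = 12*x - 25*y - 12*z - 4
(∇×A)₃ = ∂A₂/∂x − ∂A₁/∂y = 25*z - 10
∇×A = (12*z - 1, 12*x - 25*y - 12*z - 4, 25*z - 10)
At (-1, 3, -3): (-37, -55, -85).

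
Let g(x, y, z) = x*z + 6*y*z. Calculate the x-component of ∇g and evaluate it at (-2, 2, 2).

(∇g)_1 = ∂g/∂x = z
At (-2, 2, 2): 2.

2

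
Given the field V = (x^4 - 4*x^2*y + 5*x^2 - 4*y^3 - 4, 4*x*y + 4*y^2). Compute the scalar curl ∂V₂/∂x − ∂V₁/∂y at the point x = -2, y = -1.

24

∂V₂/∂x = 4*y
∂V₁/∂y = -4*x^2 - 12*y^2
Scalar curl = 4*x^2 + 12*y^2 + 4*y
At (-2, -1): 24.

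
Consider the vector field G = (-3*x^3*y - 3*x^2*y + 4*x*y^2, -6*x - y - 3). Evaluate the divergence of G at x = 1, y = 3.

∂G₁/∂x = -9*x^2*y - 6*x*y + 4*y^2
∂G₂/∂y = -1
∇·G = -9*x^2*y - 6*x*y + 4*y^2 - 1
At (1, 3): -10.

-10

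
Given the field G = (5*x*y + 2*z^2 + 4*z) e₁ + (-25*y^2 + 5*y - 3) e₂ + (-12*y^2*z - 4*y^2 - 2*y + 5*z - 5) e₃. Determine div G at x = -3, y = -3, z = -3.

∂G₁/∂x = 5*y
∂G₂/∂y = -50*y + 5
∂G₃/∂z = -12*y^2 + 5
∇·G = -12*y^2 - 45*y + 10
At (-3, -3, -3): 37.

37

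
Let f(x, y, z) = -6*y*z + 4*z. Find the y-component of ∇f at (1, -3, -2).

(∇f)_2 = ∂f/∂y = -6*z
At (1, -3, -2): 12.

12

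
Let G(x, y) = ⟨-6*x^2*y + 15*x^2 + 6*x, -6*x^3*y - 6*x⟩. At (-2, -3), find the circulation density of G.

∂G₂/∂x = -18*x^2*y - 6
∂G₁/∂y = -6*x^2
Scalar curl = -18*x^2*y + 6*x^2 - 6
At (-2, -3): 234.

234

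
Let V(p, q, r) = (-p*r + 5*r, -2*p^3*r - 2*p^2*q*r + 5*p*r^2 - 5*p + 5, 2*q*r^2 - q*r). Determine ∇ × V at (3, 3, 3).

(33, 2, -230)

(∇×V)₁ = ∂V₃/∂q − ∂V₂/∂r = 2*p^3 + 2*p^2*q - 10*p*r + 2*r^2 - r
(∇×V)₂ = ∂V₁/∂r − ∂V₃/∂p = -p + 5
(∇×V)₃ = ∂V₂/∂p − ∂V₁/∂q = -6*p^2*r - 4*p*q*r + 5*r^2 - 5
∇×V = (2*p^3 + 2*p^2*q - 10*p*r + 2*r^2 - r, -p + 5, -6*p^2*r - 4*p*q*r + 5*r^2 - 5)
At (3, 3, 3): (33, 2, -230).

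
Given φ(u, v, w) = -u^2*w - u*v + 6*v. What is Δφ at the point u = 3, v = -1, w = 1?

∂²φ/∂u² = -2*w
∂²φ/∂v² = 0
∂²φ/∂w² = 0
∇²φ = -2*w
At (3, -1, 1): -2.

-2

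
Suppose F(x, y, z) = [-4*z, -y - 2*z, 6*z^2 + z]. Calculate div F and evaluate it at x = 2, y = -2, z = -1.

∂F₁/∂x = 0
∂F₂/∂y = -1
∂F₃/∂z = 12*z + 1
∇·F = 12*z
At (2, -2, -1): -12.

-12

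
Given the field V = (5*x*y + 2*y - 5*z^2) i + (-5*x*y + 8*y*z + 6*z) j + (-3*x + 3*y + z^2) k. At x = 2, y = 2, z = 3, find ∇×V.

(∇×V)₁ = ∂V₃/∂y − ∂V₂/∂z = -8*y - 3
(∇×V)₂ = ∂V₁/∂z − ∂V₃/∂x = -10*z + 3
(∇×V)₃ = ∂V₂/∂x − ∂V₁/∂y = -5*x - 5*y - 2
∇×V = (-8*y - 3, -10*z + 3, -5*x - 5*y - 2)
At (2, 2, 3): (-19, -27, -22).

(-19, -27, -22)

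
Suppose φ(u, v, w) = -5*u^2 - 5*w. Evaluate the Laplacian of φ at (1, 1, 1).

-10

∂²φ/∂u² = -10
∂²φ/∂v² = 0
∂²φ/∂w² = 0
∇²φ = -10
At (1, 1, 1): -10.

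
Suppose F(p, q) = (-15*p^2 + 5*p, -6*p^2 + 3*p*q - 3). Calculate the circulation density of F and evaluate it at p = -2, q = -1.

∂F₂/∂p = -12*p + 3*q
∂F₁/∂q = 0
Scalar curl = -12*p + 3*q
At (-2, -1): 21.

21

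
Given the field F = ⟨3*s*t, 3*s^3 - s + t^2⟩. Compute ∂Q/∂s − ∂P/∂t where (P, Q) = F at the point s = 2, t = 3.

29

∂F₂/∂s = 9*s^2 - 1
∂F₁/∂t = 3*s
Scalar curl = 9*s^2 - 3*s - 1
At (2, 3): 29.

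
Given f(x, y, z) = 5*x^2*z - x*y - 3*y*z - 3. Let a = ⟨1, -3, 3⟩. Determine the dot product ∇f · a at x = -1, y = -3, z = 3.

39

∂f/∂x = 10*x*z - y
∂f/∂y = -x - 3*z
∂f/∂z = 5*x^2 - 3*y
∇f at (-1, -3, 3) = (-27, -8, 14)
∇f · a = (-27)(1) + (-8)(-3) + (14)(3) = 39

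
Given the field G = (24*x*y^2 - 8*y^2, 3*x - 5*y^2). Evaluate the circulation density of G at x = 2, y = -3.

∂G₂/∂x = 3
∂G₁/∂y = 48*x*y - 16*y
Scalar curl = -48*x*y + 16*y + 3
At (2, -3): 243.

243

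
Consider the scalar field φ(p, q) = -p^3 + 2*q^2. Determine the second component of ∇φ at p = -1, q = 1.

(∇φ)_2 = ∂φ/∂q = 4*q
At (-1, 1): 4.

4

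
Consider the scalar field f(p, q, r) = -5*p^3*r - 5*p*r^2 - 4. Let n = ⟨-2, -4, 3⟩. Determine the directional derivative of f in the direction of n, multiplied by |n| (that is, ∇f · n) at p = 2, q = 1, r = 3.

∂f/∂p = -15*p^2*r - 5*r^2
∂f/∂q = 0
∂f/∂r = -5*p^3 - 10*p*r
∇f at (2, 1, 3) = (-225, 0, -100)
∇f · n = (-225)(-2) + (0)(-4) + (-100)(3) = 150

150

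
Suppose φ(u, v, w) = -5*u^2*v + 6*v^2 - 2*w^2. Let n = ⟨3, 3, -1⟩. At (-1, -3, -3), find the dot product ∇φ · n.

-225

∂φ/∂u = -10*u*v
∂φ/∂v = -5*u^2 + 12*v
∂φ/∂w = -4*w
∇φ at (-1, -3, -3) = (-30, -41, 12)
∇φ · n = (-30)(3) + (-41)(3) + (12)(-1) = -225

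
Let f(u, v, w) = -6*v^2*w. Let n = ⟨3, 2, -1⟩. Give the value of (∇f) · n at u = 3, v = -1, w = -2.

-42

∂f/∂u = 0
∂f/∂v = -12*v*w
∂f/∂w = -6*v^2
∇f at (3, -1, -2) = (0, -24, -6)
∇f · n = (0)(3) + (-24)(2) + (-6)(-1) = -42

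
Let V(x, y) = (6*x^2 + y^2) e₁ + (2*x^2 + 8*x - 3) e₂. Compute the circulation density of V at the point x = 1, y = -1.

∂V₂/∂x = 4*x + 8
∂V₁/∂y = 2*y
Scalar curl = 4*x - 2*y + 8
At (1, -1): 14.

14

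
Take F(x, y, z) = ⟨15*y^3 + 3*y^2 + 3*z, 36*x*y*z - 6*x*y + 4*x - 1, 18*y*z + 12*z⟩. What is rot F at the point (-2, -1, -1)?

(∇×F)₁ = ∂F₃/∂y − ∂F₂/∂z = -36*x*y + 18*z
(∇×F)₂ = ∂F₁/∂z − ∂F₃/∂x = 3
(∇×F)₃ = ∂F₂/∂x − ∂F₁/∂y = -45*y^2 + 36*y*z - 12*y + 4
∇×F = (-36*x*y + 18*z, 3, -45*y^2 + 36*y*z - 12*y + 4)
At (-2, -1, -1): (-90, 3, 7).

(-90, 3, 7)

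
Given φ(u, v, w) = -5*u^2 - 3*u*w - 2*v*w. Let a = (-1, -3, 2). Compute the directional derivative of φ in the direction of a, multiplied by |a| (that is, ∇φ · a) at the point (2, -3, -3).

∂φ/∂u = -10*u - 3*w
∂φ/∂v = -2*w
∂φ/∂w = -3*u - 2*v
∇φ at (2, -3, -3) = (-11, 6, 0)
∇φ · a = (-11)(-1) + (6)(-3) + (0)(2) = -7

-7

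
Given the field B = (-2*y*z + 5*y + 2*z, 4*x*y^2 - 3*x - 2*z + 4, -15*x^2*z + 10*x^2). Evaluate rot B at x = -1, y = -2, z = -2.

(∇×B)₁ = ∂B₃/∂y − ∂B₂/∂z = 2
(∇×B)₂ = ∂B₁/∂z − ∂B₃/∂x = 30*x*z - 20*x - 2*y + 2
(∇×B)₃ = ∂B₂/∂x − ∂B₁/∂y = 4*y^2 + 2*z - 8
∇×B = (2, 30*x*z - 20*x - 2*y + 2, 4*y^2 + 2*z - 8)
At (-1, -2, -2): (2, 86, 4).

(2, 86, 4)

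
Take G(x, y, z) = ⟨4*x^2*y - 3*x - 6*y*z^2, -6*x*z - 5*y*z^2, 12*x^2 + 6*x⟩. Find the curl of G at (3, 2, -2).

(∇×G)₁ = ∂G₃/∂y − ∂G₂/∂z = 6*x + 10*y*z
(∇×G)₂ = ∂G₁/∂z − ∂G₃/∂x = -24*x - 12*y*z - 6
(∇×G)₃ = ∂G₂/∂x − ∂G₁/∂y = -4*x^2 + 6*z^2 - 6*z
∇×G = (6*x + 10*y*z, -24*x - 12*y*z - 6, -4*x^2 + 6*z^2 - 6*z)
At (3, 2, -2): (-22, -30, 0).

(-22, -30, 0)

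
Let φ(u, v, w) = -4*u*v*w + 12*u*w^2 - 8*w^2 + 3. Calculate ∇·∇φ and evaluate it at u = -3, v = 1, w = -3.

-88

∂²φ/∂u² = 0
∂²φ/∂v² = 0
∂²φ/∂w² = 8*(3*u - 2)
∇²φ = 24*u - 16
At (-3, 1, -3): -88.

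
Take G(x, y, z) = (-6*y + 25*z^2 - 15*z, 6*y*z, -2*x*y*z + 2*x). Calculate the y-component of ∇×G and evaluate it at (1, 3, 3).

151

(∇×G)_2 = ∂G₁/∂z − ∂G₃/∂x
= 50*z - 15 − (-2*y*z + 2)
= 2*y*z + 50*z - 17
At (1, 3, 3): 151.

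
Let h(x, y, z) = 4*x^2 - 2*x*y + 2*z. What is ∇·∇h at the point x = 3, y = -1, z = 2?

∂²h/∂x² = 8
∂²h/∂y² = 0
∂²h/∂z² = 0
∇²h = 8
At (3, -1, 2): 8.

8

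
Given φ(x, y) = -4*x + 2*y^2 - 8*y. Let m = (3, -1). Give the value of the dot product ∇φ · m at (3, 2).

∂φ/∂x = -4
∂φ/∂y = 4*y - 8
∇φ at (3, 2) = (-4, 0)
∇φ · m = (-4)(3) + (0)(-1) = -12

-12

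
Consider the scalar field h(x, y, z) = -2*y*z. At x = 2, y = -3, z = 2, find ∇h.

(0, -4, 6)

∂h/∂x = 0
∂h/∂y = -2*z
∂h/∂z = -2*y
∇h = (0, -2*z, -2*y)
At (2, -3, 2): (0, -4, 6).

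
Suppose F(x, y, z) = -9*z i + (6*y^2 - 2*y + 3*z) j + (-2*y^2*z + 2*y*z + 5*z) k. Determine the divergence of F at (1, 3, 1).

27

∂F₁/∂x = 0
∂F₂/∂y = 12*y - 2
∂F₃/∂z = -2*y^2 + 2*y + 5
∇·F = -2*y^2 + 14*y + 3
At (1, 3, 1): 27.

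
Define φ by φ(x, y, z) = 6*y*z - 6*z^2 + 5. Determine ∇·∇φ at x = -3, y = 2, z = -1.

-12

∂²φ/∂x² = 0
∂²φ/∂y² = 0
∂²φ/∂z² = -12
∇²φ = -12
At (-3, 2, -1): -12.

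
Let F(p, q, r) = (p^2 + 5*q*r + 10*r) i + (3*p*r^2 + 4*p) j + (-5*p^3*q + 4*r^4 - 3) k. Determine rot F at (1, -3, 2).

(-17, -50, 6)

(∇×F)₁ = ∂F₃/∂q − ∂F₂/∂r = -5*p^3 - 6*p*r
(∇×F)₂ = ∂F₁/∂r − ∂F₃/∂p = 15*p^2*q + 5*q + 10
(∇×F)₃ = ∂F₂/∂p − ∂F₁/∂q = 3*r^2 - 5*r + 4
∇×F = (-5*p^3 - 6*p*r, 15*p^2*q + 5*q + 10, 3*r^2 - 5*r + 4)
At (1, -3, 2): (-17, -50, 6).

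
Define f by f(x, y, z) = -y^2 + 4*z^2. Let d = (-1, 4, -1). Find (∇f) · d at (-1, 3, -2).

-8

∂f/∂x = 0
∂f/∂y = -2*y
∂f/∂z = 8*z
∇f at (-1, 3, -2) = (0, -6, -16)
∇f · d = (0)(-1) + (-6)(4) + (-16)(-1) = -8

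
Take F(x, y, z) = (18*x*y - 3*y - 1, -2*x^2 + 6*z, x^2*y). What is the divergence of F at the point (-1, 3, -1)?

∂F₁/∂x = 18*y
∂F₂/∂y = 0
∂F₃/∂z = 0
∇·F = 18*y
At (-1, 3, -1): 54.

54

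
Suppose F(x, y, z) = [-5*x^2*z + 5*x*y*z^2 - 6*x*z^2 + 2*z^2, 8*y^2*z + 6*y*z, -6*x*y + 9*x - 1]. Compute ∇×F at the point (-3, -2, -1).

(-2, -166, 15)

(∇×F)₁ = ∂F₃/∂y − ∂F₂/∂z = -6*x - 8*y^2 - 6*y
(∇×F)₂ = ∂F₁/∂z − ∂F₃/∂x = -5*x^2 + 10*x*y*z - 12*x*z + 6*y + 4*z - 9
(∇×F)₃ = ∂F₂/∂x − ∂F₁/∂y = -5*x*z^2
∇×F = (-6*x - 8*y^2 - 6*y, -5*x^2 + 10*x*y*z - 12*x*z + 6*y + 4*z - 9, -5*x*z^2)
At (-3, -2, -1): (-2, -166, 15).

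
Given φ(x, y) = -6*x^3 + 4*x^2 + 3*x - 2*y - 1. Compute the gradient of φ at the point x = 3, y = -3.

∂φ/∂x = -18*x^2 + 8*x + 3
∂φ/∂y = -2
∇φ = (-18*x^2 + 8*x + 3, -2)
At (3, -3): (-135, -2).

(-135, -2)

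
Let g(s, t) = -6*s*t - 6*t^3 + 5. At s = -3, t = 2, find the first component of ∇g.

(∇g)_1 = ∂g/∂s = -6*t
At (-3, 2): -12.

-12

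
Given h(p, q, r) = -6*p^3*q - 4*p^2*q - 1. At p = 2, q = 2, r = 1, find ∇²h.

-160

∂²h/∂p² = -4*q*(9*p + 2)
∂²h/∂q² = 0
∂²h/∂r² = 0
∇²h = -36*p*q - 8*q
At (2, 2, 1): -160.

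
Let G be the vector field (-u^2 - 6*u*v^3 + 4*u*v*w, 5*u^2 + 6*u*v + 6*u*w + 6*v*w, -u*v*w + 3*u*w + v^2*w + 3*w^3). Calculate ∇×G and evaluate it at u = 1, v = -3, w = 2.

(∇×G)₁ = ∂G₃/∂v − ∂G₂/∂w = -u*w - 6*u + 2*v*w - 6*v
(∇×G)₂ = ∂G₁/∂w − ∂G₃/∂u = 4*u*v + v*w - 3*w
(∇×G)₃ = ∂G₂/∂u − ∂G₁/∂v = 18*u*v^2 - 4*u*w + 10*u + 6*v + 6*w
∇×G = (-u*w - 6*u + 2*v*w - 6*v, 4*u*v + v*w - 3*w, 18*u*v^2 - 4*u*w + 10*u + 6*v + 6*w)
At (1, -3, 2): (-2, -24, 158).

(-2, -24, 158)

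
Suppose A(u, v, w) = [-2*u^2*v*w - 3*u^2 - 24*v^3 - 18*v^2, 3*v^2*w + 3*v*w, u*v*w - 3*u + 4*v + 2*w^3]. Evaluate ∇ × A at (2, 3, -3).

(∇×A)₁ = ∂A₃/∂v − ∂A₂/∂w = u*w - 3*v^2 - 3*v + 4
(∇×A)₂ = ∂A₁/∂w − ∂A₃/∂u = -2*u^2*v - v*w + 3
(∇×A)₃ = ∂A₂/∂u − ∂A₁/∂v = 2*u^2*w + 72*v^2 + 36*v
∇×A = (u*w - 3*v^2 - 3*v + 4, -2*u^2*v - v*w + 3, 2*u^2*w + 72*v^2 + 36*v)
At (2, 3, -3): (-38, -12, 732).

(-38, -12, 732)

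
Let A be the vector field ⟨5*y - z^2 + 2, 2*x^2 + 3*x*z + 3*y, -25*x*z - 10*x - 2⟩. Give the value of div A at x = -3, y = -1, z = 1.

∂A₁/∂x = 0
∂A₂/∂y = 3
∂A₃/∂z = -25*x
∇·A = -25*x + 3
At (-3, -1, 1): 78.

78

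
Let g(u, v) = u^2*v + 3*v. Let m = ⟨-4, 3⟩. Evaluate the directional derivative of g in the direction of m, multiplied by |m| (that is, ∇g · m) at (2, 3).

∂g/∂u = 2*u*v
∂g/∂v = u^2 + 3
∇g at (2, 3) = (12, 7)
∇g · m = (12)(-4) + (7)(3) = -27

-27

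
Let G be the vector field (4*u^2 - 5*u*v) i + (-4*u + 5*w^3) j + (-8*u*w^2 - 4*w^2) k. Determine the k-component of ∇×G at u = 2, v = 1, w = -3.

(∇×G)_3 = ∂G₂/∂u − ∂G₁/∂v
= -4 − (-5*u)
= 5*u - 4
At (2, 1, -3): 6.

6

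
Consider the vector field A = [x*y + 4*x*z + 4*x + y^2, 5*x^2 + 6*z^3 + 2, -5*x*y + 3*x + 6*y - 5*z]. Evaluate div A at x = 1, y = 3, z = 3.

∂A₁/∂x = y + 4*z + 4
∂A₂/∂y = 0
∂A₃/∂z = -5
∇·A = y + 4*z - 1
At (1, 3, 3): 14.

14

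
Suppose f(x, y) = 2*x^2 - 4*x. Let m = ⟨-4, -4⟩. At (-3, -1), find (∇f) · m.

∂f/∂x = 4*x - 4
∂f/∂y = 0
∇f at (-3, -1) = (-16, 0)
∇f · m = (-16)(-4) + (0)(-4) = 64

64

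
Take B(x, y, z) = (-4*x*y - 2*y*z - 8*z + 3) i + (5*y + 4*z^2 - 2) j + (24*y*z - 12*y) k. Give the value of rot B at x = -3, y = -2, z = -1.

(∇×B)₁ = ∂B₃/∂y − ∂B₂/∂z = 16*z - 12
(∇×B)₂ = ∂B₁/∂z − ∂B₃/∂x = -2*y - 8
(∇×B)₃ = ∂B₂/∂x − ∂B₁/∂y = 4*x + 2*z
∇×B = (16*z - 12, -2*y - 8, 4*x + 2*z)
At (-3, -2, -1): (-28, -4, -14).

(-28, -4, -14)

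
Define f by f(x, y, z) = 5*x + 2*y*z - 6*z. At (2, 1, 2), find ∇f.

(5, 4, -4)

∂f/∂x = 5
∂f/∂y = 2*z
∂f/∂z = 2*y - 6
∇f = (5, 2*z, 2*y - 6)
At (2, 1, 2): (5, 4, -4).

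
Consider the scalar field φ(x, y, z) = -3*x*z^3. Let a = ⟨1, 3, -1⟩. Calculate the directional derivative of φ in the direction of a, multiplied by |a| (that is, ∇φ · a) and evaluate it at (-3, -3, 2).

∂φ/∂x = -3*z^3
∂φ/∂y = 0
∂φ/∂z = -9*x*z^2
∇φ at (-3, -3, 2) = (-24, 0, 108)
∇φ · a = (-24)(1) + (0)(3) + (108)(-1) = -132

-132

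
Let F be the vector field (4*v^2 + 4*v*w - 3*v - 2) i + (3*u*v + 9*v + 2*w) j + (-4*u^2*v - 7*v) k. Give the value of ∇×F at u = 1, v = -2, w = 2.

(∇×F)₁ = ∂F₃/∂v − ∂F₂/∂w = -4*u^2 - 9
(∇×F)₂ = ∂F₁/∂w − ∂F₃/∂u = 8*u*v + 4*v
(∇×F)₃ = ∂F₂/∂u − ∂F₁/∂v = -5*v - 4*w + 3
∇×F = (-4*u^2 - 9, 8*u*v + 4*v, -5*v - 4*w + 3)
At (1, -2, 2): (-13, -24, 5).

(-13, -24, 5)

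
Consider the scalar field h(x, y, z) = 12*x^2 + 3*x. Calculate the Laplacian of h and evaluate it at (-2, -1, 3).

∂²h/∂x² = 24
∂²h/∂y² = 0
∂²h/∂z² = 0
∇²h = 24
At (-2, -1, 3): 24.

24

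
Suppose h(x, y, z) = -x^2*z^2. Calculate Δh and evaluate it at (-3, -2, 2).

-26

∂²h/∂x² = -2*z^2
∂²h/∂y² = 0
∂²h/∂z² = -2*x^2
∇²h = -2*x^2 - 2*z^2
At (-3, -2, 2): -26.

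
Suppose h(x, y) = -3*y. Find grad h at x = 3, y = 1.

(0, -3)

∂h/∂x = 0
∂h/∂y = -3
∇h = (0, -3)
At (3, 1): (0, -3).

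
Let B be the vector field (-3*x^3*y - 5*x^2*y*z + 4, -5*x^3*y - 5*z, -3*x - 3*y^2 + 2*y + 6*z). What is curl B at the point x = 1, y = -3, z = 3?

(25, 18, 63)

(∇×B)₁ = ∂B₃/∂y − ∂B₂/∂z = -6*y + 7
(∇×B)₂ = ∂B₁/∂z − ∂B₃/∂x = -5*x^2*y + 3
(∇×B)₃ = ∂B₂/∂x − ∂B₁/∂y = 3*x^3 - 15*x^2*y + 5*x^2*z
∇×B = (-6*y + 7, -5*x^2*y + 3, 3*x^3 - 15*x^2*y + 5*x^2*z)
At (1, -3, 3): (25, 18, 63).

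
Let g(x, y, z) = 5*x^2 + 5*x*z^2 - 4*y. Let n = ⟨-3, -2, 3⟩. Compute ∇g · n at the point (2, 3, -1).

∂g/∂x = 10*x + 5*z^2
∂g/∂y = -4
∂g/∂z = 10*x*z
∇g at (2, 3, -1) = (25, -4, -20)
∇g · n = (25)(-3) + (-4)(-2) + (-20)(3) = -127

-127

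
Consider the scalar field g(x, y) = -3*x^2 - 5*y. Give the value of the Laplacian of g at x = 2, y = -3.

-6

∂²g/∂x² = -6
∂²g/∂y² = 0
∇²g = -6
At (2, -3): -6.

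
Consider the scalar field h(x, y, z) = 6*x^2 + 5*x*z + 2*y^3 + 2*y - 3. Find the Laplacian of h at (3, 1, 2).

24

∂²h/∂x² = 12
∂²h/∂y² = 12*y
∂²h/∂z² = 0
∇²h = 12*y + 12
At (3, 1, 2): 24.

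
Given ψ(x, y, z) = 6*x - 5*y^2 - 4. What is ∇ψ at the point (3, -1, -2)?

(6, 10, 0)

∂ψ/∂x = 6
∂ψ/∂y = -10*y
∂ψ/∂z = 0
∇ψ = (6, -10*y, 0)
At (3, -1, -2): (6, 10, 0).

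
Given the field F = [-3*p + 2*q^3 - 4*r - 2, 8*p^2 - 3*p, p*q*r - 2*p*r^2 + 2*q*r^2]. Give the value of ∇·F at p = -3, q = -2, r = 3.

15

∂F₁/∂p = -3
∂F₂/∂q = 0
∂F₃/∂r = p*q - 4*p*r + 4*q*r
∇·F = p*q - 4*p*r + 4*q*r - 3
At (-3, -2, 3): 15.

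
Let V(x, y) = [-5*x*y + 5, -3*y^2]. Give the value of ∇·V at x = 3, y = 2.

∂V₁/∂x = -5*y
∂V₂/∂y = -6*y
∇·V = -11*y
At (3, 2): -22.

-22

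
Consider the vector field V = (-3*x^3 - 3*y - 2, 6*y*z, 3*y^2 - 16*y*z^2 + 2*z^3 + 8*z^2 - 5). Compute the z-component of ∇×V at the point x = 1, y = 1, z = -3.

3

(∇×V)_3 = ∂V₂/∂x − ∂V₁/∂y
= 0 − (-3)
= 3
At (1, 1, -3): 3.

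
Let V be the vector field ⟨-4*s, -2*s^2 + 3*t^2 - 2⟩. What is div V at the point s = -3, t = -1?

-10

∂V₁/∂s = -4
∂V₂/∂t = 6*t
∇·V = 6*t - 4
At (-3, -1): -10.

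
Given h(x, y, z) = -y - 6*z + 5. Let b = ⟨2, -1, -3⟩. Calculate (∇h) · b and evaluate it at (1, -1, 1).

19

∂h/∂x = 0
∂h/∂y = -1
∂h/∂z = -6
∇h at (1, -1, 1) = (0, -1, -6)
∇h · b = (0)(2) + (-1)(-1) + (-6)(-3) = 19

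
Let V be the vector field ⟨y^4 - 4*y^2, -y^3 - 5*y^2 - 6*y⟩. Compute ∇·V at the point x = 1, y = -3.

∂V₁/∂x = 0
∂V₂/∂y = -3*y^2 - 10*y - 6
∇·V = -3*y^2 - 10*y - 6
At (1, -3): -3.

-3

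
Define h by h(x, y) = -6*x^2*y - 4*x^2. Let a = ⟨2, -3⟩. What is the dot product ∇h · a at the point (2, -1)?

∂h/∂x = -12*x*y - 8*x
∂h/∂y = -6*x^2
∇h at (2, -1) = (8, -24)
∇h · a = (8)(2) + (-24)(-3) = 88

88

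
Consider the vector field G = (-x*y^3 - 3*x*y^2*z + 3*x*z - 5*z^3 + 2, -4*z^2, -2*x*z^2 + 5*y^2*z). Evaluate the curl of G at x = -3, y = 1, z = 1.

(∇×G)₁ = ∂G₃/∂y − ∂G₂/∂z = 10*y*z + 8*z
(∇×G)₂ = ∂G₁/∂z − ∂G₃/∂x = -3*x*y^2 + 3*x - 13*z^2
(∇×G)₃ = ∂G₂/∂x − ∂G₁/∂y = 3*x*y^2 + 6*x*y*z
∇×G = (10*y*z + 8*z, -3*x*y^2 + 3*x - 13*z^2, 3*x*y^2 + 6*x*y*z)
At (-3, 1, 1): (18, -13, -27).

(18, -13, -27)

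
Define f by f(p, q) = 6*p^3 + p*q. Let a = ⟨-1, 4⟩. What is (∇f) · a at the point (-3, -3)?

∂f/∂p = 18*p^2 + q
∂f/∂q = p
∇f at (-3, -3) = (159, -3)
∇f · a = (159)(-1) + (-3)(4) = -171

-171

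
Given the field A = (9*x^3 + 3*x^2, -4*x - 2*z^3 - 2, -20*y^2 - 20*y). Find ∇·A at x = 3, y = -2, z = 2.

∂A₁/∂x = 27*x^2 + 6*x
∂A₂/∂y = 0
∂A₃/∂z = 0
∇·A = 27*x^2 + 6*x
At (3, -2, 2): 261.

261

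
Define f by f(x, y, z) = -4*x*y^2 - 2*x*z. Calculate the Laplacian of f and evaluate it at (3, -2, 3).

-24

∂²f/∂x² = 0
∂²f/∂y² = -8*x
∂²f/∂z² = 0
∇²f = -8*x
At (3, -2, 3): -24.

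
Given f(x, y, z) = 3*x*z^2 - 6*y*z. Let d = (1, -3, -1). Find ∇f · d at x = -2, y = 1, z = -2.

-42

∂f/∂x = 3*z^2
∂f/∂y = -6*z
∂f/∂z = 6*x*z - 6*y
∇f at (-2, 1, -2) = (12, 12, 18)
∇f · d = (12)(1) + (12)(-3) + (18)(-1) = -42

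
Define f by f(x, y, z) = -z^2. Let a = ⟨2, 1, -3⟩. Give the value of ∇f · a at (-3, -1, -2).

-12

∂f/∂x = 0
∂f/∂y = 0
∂f/∂z = -2*z
∇f at (-3, -1, -2) = (0, 0, 4)
∇f · a = (0)(2) + (0)(1) + (4)(-3) = -12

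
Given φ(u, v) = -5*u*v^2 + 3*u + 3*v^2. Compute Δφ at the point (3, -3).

-24

∂²φ/∂u² = 0
∂²φ/∂v² = 2*(-5*u + 3)
∇²φ = -10*u + 6
At (3, -3): -24.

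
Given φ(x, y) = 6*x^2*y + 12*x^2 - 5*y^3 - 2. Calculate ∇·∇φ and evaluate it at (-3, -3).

78

∂²φ/∂x² = 12*(y + 2)
∂²φ/∂y² = -30*y
∇²φ = -18*y + 24
At (-3, -3): 78.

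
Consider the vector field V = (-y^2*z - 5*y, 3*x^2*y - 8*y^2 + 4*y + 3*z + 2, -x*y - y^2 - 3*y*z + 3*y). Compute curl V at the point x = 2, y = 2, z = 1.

(∇×V)₁ = ∂V₃/∂y − ∂V₂/∂z = -x - 2*y - 3*z
(∇×V)₂ = ∂V₁/∂z − ∂V₃/∂x = -y^2 + y
(∇×V)₃ = ∂V₂/∂x − ∂V₁/∂y = 6*x*y + 2*y*z + 5
∇×V = (-x - 2*y - 3*z, -y^2 + y, 6*x*y + 2*y*z + 5)
At (2, 2, 1): (-9, -2, 33).

(-9, -2, 33)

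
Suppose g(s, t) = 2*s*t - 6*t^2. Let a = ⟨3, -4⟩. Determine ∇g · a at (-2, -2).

∂g/∂s = 2*t
∂g/∂t = 2*s - 12*t
∇g at (-2, -2) = (-4, 20)
∇g · a = (-4)(3) + (20)(-4) = -92

-92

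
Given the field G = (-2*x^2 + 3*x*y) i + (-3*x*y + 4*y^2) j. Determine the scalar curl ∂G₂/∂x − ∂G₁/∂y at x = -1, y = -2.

∂G₂/∂x = -3*y
∂G₁/∂y = 3*x
Scalar curl = -3*x - 3*y
At (-1, -2): 9.

9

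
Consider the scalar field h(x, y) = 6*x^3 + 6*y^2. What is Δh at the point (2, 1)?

84

∂²h/∂x² = 36*x
∂²h/∂y² = 12
∇²h = 36*x + 12
At (2, 1): 84.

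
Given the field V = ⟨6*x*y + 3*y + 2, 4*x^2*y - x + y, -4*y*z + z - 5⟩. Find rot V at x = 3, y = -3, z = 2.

(∇×V)₁ = ∂V₃/∂y − ∂V₂/∂z = -4*z
(∇×V)₂ = ∂V₁/∂z − ∂V₃/∂x = 0
(∇×V)₃ = ∂V₂/∂x − ∂V₁/∂y = 8*x*y - 6*x - 4
∇×V = (-4*z, 0, 8*x*y - 6*x - 4)
At (3, -3, 2): (-8, 0, -94).

(-8, 0, -94)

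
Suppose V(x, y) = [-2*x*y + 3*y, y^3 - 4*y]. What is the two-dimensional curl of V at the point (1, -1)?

∂V₂/∂x = 0
∂V₁/∂y = -2*x + 3
Scalar curl = 2*x - 3
At (1, -1): -1.

-1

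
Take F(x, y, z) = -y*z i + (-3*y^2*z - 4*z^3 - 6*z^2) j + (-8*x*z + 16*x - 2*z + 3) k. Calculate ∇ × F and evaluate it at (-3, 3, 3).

(171, 5, 3)

(∇×F)₁ = ∂F₃/∂y − ∂F₂/∂z = 3*y^2 + 12*z^2 + 12*z
(∇×F)₂ = ∂F₁/∂z − ∂F₃/∂x = -y + 8*z - 16
(∇×F)₃ = ∂F₂/∂x − ∂F₁/∂y = z
∇×F = (3*y^2 + 12*z^2 + 12*z, -y + 8*z - 16, z)
At (-3, 3, 3): (171, 5, 3).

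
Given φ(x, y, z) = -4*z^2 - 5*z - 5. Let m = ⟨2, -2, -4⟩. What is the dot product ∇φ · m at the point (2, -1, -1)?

∂φ/∂x = 0
∂φ/∂y = 0
∂φ/∂z = -8*z - 5
∇φ at (2, -1, -1) = (0, 0, 3)
∇φ · m = (0)(2) + (0)(-2) + (3)(-4) = -12

-12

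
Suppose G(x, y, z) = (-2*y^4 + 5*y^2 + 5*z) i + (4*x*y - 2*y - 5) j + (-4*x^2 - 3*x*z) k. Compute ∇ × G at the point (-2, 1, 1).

(0, -8, 2)

(∇×G)₁ = ∂G₃/∂y − ∂G₂/∂z = 0
(∇×G)₂ = ∂G₁/∂z − ∂G₃/∂x = 8*x + 3*z + 5
(∇×G)₃ = ∂G₂/∂x − ∂G₁/∂y = 8*y^3 - 6*y
∇×G = (0, 8*x + 3*z + 5, 8*y^3 - 6*y)
At (-2, 1, 1): (0, -8, 2).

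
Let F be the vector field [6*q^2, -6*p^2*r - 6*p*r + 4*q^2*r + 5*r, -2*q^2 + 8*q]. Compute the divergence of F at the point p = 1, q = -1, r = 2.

∂F₁/∂p = 0
∂F₂/∂q = 8*q*r
∂F₃/∂r = 0
∇·F = 8*q*r
At (1, -1, 2): -16.

-16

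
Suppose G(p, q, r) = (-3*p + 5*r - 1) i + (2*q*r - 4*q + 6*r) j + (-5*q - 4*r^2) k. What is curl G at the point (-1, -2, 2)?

(∇×G)₁ = ∂G₃/∂q − ∂G₂/∂r = -2*q - 11
(∇×G)₂ = ∂G₁/∂r − ∂G₃/∂p = 5
(∇×G)₃ = ∂G₂/∂p − ∂G₁/∂q = 0
∇×G = (-2*q - 11, 5, 0)
At (-1, -2, 2): (-7, 5, 0).

(-7, 5, 0)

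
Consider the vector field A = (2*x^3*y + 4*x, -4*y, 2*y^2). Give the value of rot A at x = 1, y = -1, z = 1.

(∇×A)₁ = ∂A₃/∂y − ∂A₂/∂z = 4*y
(∇×A)₂ = ∂A₁/∂z − ∂A₃/∂x = 0
(∇×A)₃ = ∂A₂/∂x − ∂A₁/∂y = -2*x^3
∇×A = (4*y, 0, -2*x^3)
At (1, -1, 1): (-4, 0, -2).

(-4, 0, -2)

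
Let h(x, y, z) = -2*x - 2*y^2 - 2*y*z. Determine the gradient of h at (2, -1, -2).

(-2, 8, 2)

∂h/∂x = -2
∂h/∂y = -4*y - 2*z
∂h/∂z = -2*y
∇h = (-2, -4*y - 2*z, -2*y)
At (2, -1, -2): (-2, 8, 2).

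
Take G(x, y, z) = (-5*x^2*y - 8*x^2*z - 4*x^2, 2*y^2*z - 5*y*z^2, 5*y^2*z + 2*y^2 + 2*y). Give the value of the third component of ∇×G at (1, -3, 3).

5

(∇×G)_3 = ∂G₂/∂x − ∂G₁/∂y
= 0 − (-5*x^2)
= 5*x^2
At (1, -3, 3): 5.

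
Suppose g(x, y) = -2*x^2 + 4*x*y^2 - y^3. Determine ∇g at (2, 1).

∂g/∂x = -4*x + 4*y^2
∂g/∂y = 8*x*y - 3*y^2
∇g = (-4*x + 4*y^2, 8*x*y - 3*y^2)
At (2, 1): (-4, 13).

(-4, 13)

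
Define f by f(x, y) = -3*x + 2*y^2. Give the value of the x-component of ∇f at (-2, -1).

-3

(∇f)_1 = ∂f/∂x = -3
At (-2, -1): -3.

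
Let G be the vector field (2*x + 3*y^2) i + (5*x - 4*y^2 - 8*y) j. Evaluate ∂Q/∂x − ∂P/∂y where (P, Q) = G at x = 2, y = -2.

17

∂G₂/∂x = 5
∂G₁/∂y = 6*y
Scalar curl = -6*y + 5
At (2, -2): 17.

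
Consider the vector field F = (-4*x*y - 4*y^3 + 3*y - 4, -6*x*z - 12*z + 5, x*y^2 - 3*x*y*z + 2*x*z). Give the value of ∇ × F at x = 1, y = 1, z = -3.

(∇×F)₁ = ∂F₃/∂y − ∂F₂/∂z = 2*x*y - 3*x*z + 6*x + 12
(∇×F)₂ = ∂F₁/∂z − ∂F₃/∂x = -y^2 + 3*y*z - 2*z
(∇×F)₃ = ∂F₂/∂x − ∂F₁/∂y = 4*x + 12*y^2 - 6*z - 3
∇×F = (2*x*y - 3*x*z + 6*x + 12, -y^2 + 3*y*z - 2*z, 4*x + 12*y^2 - 6*z - 3)
At (1, 1, -3): (29, -4, 31).

(29, -4, 31)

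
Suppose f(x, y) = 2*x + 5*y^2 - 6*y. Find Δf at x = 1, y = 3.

10

∂²f/∂x² = 0
∂²f/∂y² = 10
∇²f = 10
At (1, 3): 10.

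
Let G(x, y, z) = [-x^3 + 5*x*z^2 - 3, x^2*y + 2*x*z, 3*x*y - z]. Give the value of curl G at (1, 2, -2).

(∇×G)₁ = ∂G₃/∂y − ∂G₂/∂z = x
(∇×G)₂ = ∂G₁/∂z − ∂G₃/∂x = 10*x*z - 3*y
(∇×G)₃ = ∂G₂/∂x − ∂G₁/∂y = 2*x*y + 2*z
∇×G = (x, 10*x*z - 3*y, 2*x*y + 2*z)
At (1, 2, -2): (1, -26, 0).

(1, -26, 0)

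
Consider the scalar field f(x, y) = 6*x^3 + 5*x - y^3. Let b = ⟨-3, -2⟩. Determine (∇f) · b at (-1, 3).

∂f/∂x = 18*x^2 + 5
∂f/∂y = -3*y^2
∇f at (-1, 3) = (23, -27)
∇f · b = (23)(-3) + (-27)(-2) = -15

-15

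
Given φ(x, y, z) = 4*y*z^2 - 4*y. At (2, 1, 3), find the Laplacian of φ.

8

∂²φ/∂x² = 0
∂²φ/∂y² = 0
∂²φ/∂z² = 8*y
∇²φ = 8*y
At (2, 1, 3): 8.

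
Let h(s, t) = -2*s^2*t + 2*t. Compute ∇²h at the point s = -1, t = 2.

∂²h/∂s² = -4*t
∂²h/∂t² = 0
∇²h = -4*t
At (-1, 2): -8.

-8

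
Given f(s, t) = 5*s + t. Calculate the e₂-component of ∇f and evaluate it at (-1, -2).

(∇f)_2 = ∂f/∂t = 1
At (-1, -2): 1.

1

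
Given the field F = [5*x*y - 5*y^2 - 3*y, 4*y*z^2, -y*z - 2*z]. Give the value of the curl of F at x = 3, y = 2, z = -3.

(∇×F)₁ = ∂F₃/∂y − ∂F₂/∂z = -8*y*z - z
(∇×F)₂ = ∂F₁/∂z − ∂F₃/∂x = 0
(∇×F)₃ = ∂F₂/∂x − ∂F₁/∂y = -5*x + 10*y + 3
∇×F = (-8*y*z - z, 0, -5*x + 10*y + 3)
At (3, 2, -3): (51, 0, 8).

(51, 0, 8)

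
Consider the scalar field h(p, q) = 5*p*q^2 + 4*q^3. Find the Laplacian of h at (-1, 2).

∂²h/∂p² = 0
∂²h/∂q² = 2*(5*p + 12*q)
∇²h = 10*p + 24*q
At (-1, 2): 38.

38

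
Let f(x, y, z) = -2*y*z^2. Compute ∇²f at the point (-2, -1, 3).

4

∂²f/∂x² = 0
∂²f/∂y² = 0
∂²f/∂z² = -4*y
∇²f = -4*y
At (-2, -1, 3): 4.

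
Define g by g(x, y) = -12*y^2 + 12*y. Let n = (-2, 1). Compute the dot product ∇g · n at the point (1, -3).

84

∂g/∂x = 0
∂g/∂y = -24*y + 12
∇g at (1, -3) = (0, 84)
∇g · n = (0)(-2) + (84)(1) = 84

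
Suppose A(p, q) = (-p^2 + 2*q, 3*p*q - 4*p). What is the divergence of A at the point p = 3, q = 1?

3

∂A₁/∂p = -2*p
∂A₂/∂q = 3*p
∇·A = p
At (3, 1): 3.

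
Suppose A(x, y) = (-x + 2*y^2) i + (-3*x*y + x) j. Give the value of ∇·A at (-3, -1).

∂A₁/∂x = -1
∂A₂/∂y = -3*x
∇·A = -3*x - 1
At (-3, -1): 8.

8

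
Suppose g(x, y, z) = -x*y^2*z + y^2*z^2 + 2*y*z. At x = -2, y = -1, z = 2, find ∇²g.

∂²g/∂x² = 0
∂²g/∂y² = 2*z*(-x + z)
∂²g/∂z² = 2*y^2
∇²g = -2*x*z + 2*y^2 + 2*z^2
At (-2, -1, 2): 18.

18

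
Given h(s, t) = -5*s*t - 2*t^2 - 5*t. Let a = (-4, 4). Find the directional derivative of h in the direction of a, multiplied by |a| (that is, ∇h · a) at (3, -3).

-92

∂h/∂s = -5*t
∂h/∂t = -5*s - 4*t - 5
∇h at (3, -3) = (15, -8)
∇h · a = (15)(-4) + (-8)(4) = -92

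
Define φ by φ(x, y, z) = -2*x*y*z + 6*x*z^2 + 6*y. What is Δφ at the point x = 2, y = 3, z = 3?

24

∂²φ/∂x² = 0
∂²φ/∂y² = 0
∂²φ/∂z² = 12*x
∇²φ = 12*x
At (2, 3, 3): 24.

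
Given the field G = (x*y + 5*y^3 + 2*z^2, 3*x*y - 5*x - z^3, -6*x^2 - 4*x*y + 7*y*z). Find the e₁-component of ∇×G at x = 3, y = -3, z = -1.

-16

(∇×G)_1 = ∂G₃/∂y − ∂G₂/∂z
= -4*x + 7*z − (-3*z^2)
= -4*x + 3*z^2 + 7*z
At (3, -3, -1): -16.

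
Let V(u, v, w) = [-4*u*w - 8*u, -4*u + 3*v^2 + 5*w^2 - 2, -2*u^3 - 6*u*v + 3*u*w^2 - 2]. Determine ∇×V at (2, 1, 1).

(∇×V)₁ = ∂V₃/∂v − ∂V₂/∂w = -6*u - 10*w
(∇×V)₂ = ∂V₁/∂w − ∂V₃/∂u = 6*u^2 - 4*u + 6*v - 3*w^2
(∇×V)₃ = ∂V₂/∂u − ∂V₁/∂v = -4
∇×V = (-6*u - 10*w, 6*u^2 - 4*u + 6*v - 3*w^2, -4)
At (2, 1, 1): (-22, 19, -4).

(-22, 19, -4)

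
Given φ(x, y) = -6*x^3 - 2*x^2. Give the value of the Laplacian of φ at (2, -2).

-76

∂²φ/∂x² = -4*(9*x + 1)
∂²φ/∂y² = 0
∇²φ = -36*x - 4
At (2, -2): -76.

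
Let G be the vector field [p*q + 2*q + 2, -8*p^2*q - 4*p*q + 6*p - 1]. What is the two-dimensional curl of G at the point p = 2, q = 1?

-34

∂G₂/∂p = -16*p*q - 4*q + 6
∂G₁/∂q = p + 2
Scalar curl = -16*p*q - p - 4*q + 4
At (2, 1): -34.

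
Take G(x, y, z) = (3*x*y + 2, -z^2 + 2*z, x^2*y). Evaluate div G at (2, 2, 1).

∂G₁/∂x = 3*y
∂G₂/∂y = 0
∂G₃/∂z = 0
∇·G = 3*y
At (2, 2, 1): 6.

6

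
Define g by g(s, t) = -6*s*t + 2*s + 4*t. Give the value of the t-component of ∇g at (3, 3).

-14

(∇g)_2 = ∂g/∂t = -6*s + 4
At (3, 3): -14.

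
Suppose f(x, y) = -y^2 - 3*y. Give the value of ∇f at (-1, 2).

(0, -7)

∂f/∂x = 0
∂f/∂y = -2*y - 3
∇f = (0, -2*y - 3)
At (-1, 2): (0, -7).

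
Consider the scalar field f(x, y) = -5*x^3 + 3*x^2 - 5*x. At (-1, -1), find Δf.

36

∂²f/∂x² = 6*(-5*x + 1)
∂²f/∂y² = 0
∇²f = -30*x + 6
At (-1, -1): 36.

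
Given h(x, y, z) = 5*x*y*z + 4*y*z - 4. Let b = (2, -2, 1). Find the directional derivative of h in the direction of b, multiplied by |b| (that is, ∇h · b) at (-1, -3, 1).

-25

∂h/∂x = 5*y*z
∂h/∂y = 5*x*z + 4*z
∂h/∂z = 5*x*y + 4*y
∇h at (-1, -3, 1) = (-15, -1, 3)
∇h · b = (-15)(2) + (-1)(-2) + (3)(1) = -25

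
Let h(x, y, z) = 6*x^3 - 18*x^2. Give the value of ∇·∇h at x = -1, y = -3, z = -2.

∂²h/∂x² = 36*(x - 1)
∂²h/∂y² = 0
∂²h/∂z² = 0
∇²h = 36*x - 36
At (-1, -3, -2): -72.

-72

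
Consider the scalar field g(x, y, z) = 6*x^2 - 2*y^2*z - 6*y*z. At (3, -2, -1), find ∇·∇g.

16

∂²g/∂x² = 12
∂²g/∂y² = -4*z
∂²g/∂z² = 0
∇²g = -4*z + 12
At (3, -2, -1): 16.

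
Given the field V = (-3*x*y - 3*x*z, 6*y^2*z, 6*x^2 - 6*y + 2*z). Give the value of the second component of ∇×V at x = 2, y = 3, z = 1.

-30

(∇×V)_2 = ∂V₁/∂z − ∂V₃/∂x
= -3*x − (12*x)
= -15*x
At (2, 3, 1): -30.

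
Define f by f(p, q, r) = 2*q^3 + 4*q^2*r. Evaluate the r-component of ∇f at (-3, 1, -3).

(∇f)_3 = ∂f/∂r = 4*q^2
At (-3, 1, -3): 4.

4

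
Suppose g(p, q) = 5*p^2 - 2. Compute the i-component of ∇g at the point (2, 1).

(∇g)_1 = ∂g/∂p = 10*p
At (2, 1): 20.

20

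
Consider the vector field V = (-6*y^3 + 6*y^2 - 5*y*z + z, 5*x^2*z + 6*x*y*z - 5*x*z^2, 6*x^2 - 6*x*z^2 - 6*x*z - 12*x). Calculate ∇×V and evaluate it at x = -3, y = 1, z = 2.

(∇×V)₁ = ∂V₃/∂y − ∂V₂/∂z = -5*x^2 - 6*x*y + 10*x*z
(∇×V)₂ = ∂V₁/∂z − ∂V₃/∂x = -12*x - 5*y + 6*z^2 + 6*z + 13
(∇×V)₃ = ∂V₂/∂x − ∂V₁/∂y = 10*x*z + 18*y^2 + 6*y*z - 12*y - 5*z^2 + 5*z
∇×V = (-5*x^2 - 6*x*y + 10*x*z, -12*x - 5*y + 6*z^2 + 6*z + 13, 10*x*z + 18*y^2 + 6*y*z - 12*y - 5*z^2 + 5*z)
At (-3, 1, 2): (-87, 80, -52).

(-87, 80, -52)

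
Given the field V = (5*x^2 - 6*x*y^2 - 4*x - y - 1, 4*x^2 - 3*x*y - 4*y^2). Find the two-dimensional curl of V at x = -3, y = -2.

55

∂V₂/∂x = 8*x - 3*y
∂V₁/∂y = -12*x*y - 1
Scalar curl = 12*x*y + 8*x - 3*y + 1
At (-3, -2): 55.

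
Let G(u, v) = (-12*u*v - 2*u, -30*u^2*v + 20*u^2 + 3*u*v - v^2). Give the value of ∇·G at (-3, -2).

-253

∂G₁/∂u = -12*v - 2
∂G₂/∂v = -30*u^2 + 3*u - 2*v
∇·G = -30*u^2 + 3*u - 14*v - 2
At (-3, -2): -253.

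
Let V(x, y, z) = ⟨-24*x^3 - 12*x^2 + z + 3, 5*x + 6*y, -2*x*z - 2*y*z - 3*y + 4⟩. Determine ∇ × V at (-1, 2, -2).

(∇×V)₁ = ∂V₃/∂y − ∂V₂/∂z = -2*z - 3
(∇×V)₂ = ∂V₁/∂z − ∂V₃/∂x = 2*z + 1
(∇×V)₃ = ∂V₂/∂x − ∂V₁/∂y = 5
∇×V = (-2*z - 3, 2*z + 1, 5)
At (-1, 2, -2): (1, -3, 5).

(1, -3, 5)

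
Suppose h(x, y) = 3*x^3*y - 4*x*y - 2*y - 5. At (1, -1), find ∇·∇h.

∂²h/∂x² = 18*x*y
∂²h/∂y² = 0
∇²h = 18*x*y
At (1, -1): -18.

-18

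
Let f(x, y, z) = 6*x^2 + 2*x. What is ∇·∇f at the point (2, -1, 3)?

∂²f/∂x² = 12
∂²f/∂y² = 0
∂²f/∂z² = 0
∇²f = 12
At (2, -1, 3): 12.

12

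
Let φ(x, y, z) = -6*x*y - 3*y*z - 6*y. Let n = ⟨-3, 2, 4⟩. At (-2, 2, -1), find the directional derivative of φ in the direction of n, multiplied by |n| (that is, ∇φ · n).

30

∂φ/∂x = -6*y
∂φ/∂y = -6*x - 3*z - 6
∂φ/∂z = -3*y
∇φ at (-2, 2, -1) = (-12, 9, -6)
∇φ · n = (-12)(-3) + (9)(2) + (-6)(4) = 30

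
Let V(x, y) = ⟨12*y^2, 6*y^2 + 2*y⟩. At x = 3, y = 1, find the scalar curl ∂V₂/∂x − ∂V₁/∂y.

∂V₂/∂x = 0
∂V₁/∂y = 24*y
Scalar curl = -24*y
At (3, 1): -24.

-24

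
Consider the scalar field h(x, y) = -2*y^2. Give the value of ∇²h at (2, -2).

-4

∂²h/∂x² = 0
∂²h/∂y² = -4
∇²h = -4
At (2, -2): -4.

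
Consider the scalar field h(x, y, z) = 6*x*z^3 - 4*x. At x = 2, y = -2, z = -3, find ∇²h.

∂²h/∂x² = 0
∂²h/∂y² = 0
∂²h/∂z² = 36*x*z
∇²h = 36*x*z
At (2, -2, -3): -216.

-216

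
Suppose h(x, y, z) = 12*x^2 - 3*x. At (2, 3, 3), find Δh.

∂²h/∂x² = 24
∂²h/∂y² = 0
∂²h/∂z² = 0
∇²h = 24
At (2, 3, 3): 24.

24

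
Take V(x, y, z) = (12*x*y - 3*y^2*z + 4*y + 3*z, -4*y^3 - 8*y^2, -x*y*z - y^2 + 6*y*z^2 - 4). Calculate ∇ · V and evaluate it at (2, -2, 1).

-60

∂V₁/∂x = 12*y
∂V₂/∂y = -12*y^2 - 16*y
∂V₃/∂z = -x*y + 12*y*z
∇·V = -x*y - 12*y^2 + 12*y*z - 4*y
At (2, -2, 1): -60.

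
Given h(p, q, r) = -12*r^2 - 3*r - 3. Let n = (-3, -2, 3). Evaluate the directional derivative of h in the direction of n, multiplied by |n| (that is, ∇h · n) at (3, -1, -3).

207

∂h/∂p = 0
∂h/∂q = 0
∂h/∂r = -24*r - 3
∇h at (3, -1, -3) = (0, 0, 69)
∇h · n = (0)(-3) + (0)(-2) + (69)(3) = 207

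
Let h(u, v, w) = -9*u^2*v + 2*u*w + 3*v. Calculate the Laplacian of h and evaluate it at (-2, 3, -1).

-54

∂²h/∂u² = -18*v
∂²h/∂v² = 0
∂²h/∂w² = 0
∇²h = -18*v
At (-2, 3, -1): -54.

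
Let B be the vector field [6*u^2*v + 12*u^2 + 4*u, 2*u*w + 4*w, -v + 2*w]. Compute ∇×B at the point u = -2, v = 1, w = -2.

(∇×B)₁ = ∂B₃/∂v − ∂B₂/∂w = -2*u - 5
(∇×B)₂ = ∂B₁/∂w − ∂B₃/∂u = 0
(∇×B)₃ = ∂B₂/∂u − ∂B₁/∂v = -6*u^2 + 2*w
∇×B = (-2*u - 5, 0, -6*u^2 + 2*w)
At (-2, 1, -2): (-1, 0, -28).

(-1, 0, -28)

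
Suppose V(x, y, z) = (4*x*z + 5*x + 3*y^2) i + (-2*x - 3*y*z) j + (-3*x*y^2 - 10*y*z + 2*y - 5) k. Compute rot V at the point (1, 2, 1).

(-14, 16, -14)

(∇×V)₁ = ∂V₃/∂y − ∂V₂/∂z = -6*x*y + 3*y - 10*z + 2
(∇×V)₂ = ∂V₁/∂z − ∂V₃/∂x = 4*x + 3*y^2
(∇×V)₃ = ∂V₂/∂x − ∂V₁/∂y = -6*y - 2
∇×V = (-6*x*y + 3*y - 10*z + 2, 4*x + 3*y^2, -6*y - 2)
At (1, 2, 1): (-14, 16, -14).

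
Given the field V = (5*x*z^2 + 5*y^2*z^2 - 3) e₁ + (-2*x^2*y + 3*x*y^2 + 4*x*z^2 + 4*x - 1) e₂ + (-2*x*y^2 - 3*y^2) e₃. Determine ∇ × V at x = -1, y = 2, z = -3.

(∇×V)₁ = ∂V₃/∂y − ∂V₂/∂z = -4*x*y - 8*x*z - 6*y
(∇×V)₂ = ∂V₁/∂z − ∂V₃/∂x = 10*x*z + 10*y^2*z + 2*y^2
(∇×V)₃ = ∂V₂/∂x − ∂V₁/∂y = -4*x*y + 3*y^2 - 10*y*z^2 + 4*z^2 + 4
∇×V = (-4*x*y - 8*x*z - 6*y, 10*x*z + 10*y^2*z + 2*y^2, -4*x*y + 3*y^2 - 10*y*z^2 + 4*z^2 + 4)
At (-1, 2, -3): (-28, -82, -120).

(-28, -82, -120)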